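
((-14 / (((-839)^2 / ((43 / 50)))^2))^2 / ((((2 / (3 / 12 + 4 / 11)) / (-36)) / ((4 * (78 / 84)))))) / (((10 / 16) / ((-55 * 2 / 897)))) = 7753840668 / 2205888503827875263242133984375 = 0.00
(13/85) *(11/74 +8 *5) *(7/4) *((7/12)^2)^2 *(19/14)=1761942637/1043435520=1.69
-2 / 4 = -0.50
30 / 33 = 10 / 11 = 0.91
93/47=1.98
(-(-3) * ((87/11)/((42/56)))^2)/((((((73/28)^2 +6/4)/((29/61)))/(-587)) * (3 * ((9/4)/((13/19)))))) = -9338378742784/8210292255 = -1137.40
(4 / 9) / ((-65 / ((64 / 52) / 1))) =-64 / 7605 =-0.01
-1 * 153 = -153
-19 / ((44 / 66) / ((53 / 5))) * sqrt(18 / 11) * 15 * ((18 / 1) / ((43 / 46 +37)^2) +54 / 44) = -7186.66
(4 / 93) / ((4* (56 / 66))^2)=363 / 97216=0.00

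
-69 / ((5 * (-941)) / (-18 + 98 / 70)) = -5727 / 23525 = -0.24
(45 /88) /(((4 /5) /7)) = 1575 /352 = 4.47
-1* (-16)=16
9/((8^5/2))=9/16384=0.00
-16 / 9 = -1.78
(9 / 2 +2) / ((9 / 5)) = 65 / 18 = 3.61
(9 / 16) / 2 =9 / 32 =0.28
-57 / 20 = -2.85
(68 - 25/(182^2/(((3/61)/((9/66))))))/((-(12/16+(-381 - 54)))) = 137397802/877429917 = 0.16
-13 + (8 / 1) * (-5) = -53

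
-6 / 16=-3 / 8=-0.38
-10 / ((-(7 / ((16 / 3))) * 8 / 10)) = 200 / 21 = 9.52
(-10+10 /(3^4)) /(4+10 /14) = -5600 /2673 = -2.10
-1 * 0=0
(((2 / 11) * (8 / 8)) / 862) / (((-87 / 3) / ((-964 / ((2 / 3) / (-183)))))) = -264618 / 137489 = -1.92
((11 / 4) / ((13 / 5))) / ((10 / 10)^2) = 55 / 52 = 1.06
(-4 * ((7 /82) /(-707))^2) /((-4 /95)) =95 /68591524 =0.00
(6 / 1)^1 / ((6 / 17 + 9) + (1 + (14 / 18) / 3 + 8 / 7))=19278 / 37769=0.51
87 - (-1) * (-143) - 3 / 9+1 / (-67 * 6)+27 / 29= -215303 / 3886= -55.40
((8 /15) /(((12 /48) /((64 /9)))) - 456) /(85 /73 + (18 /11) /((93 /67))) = -1481432216 /7874685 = -188.13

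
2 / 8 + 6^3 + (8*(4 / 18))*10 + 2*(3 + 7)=9145 / 36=254.03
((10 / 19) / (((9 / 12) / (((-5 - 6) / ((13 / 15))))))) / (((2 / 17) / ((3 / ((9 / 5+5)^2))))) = -20625 / 4199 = -4.91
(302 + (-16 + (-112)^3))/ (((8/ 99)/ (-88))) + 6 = 1529655144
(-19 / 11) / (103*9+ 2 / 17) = -0.00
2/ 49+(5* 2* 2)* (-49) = -48018/ 49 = -979.96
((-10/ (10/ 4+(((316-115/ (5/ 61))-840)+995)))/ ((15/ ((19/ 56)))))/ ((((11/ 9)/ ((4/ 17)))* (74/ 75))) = 4275/ 90036947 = 0.00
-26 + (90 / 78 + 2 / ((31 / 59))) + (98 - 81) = -1628 / 403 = -4.04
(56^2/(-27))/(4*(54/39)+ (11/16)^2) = -10436608/540135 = -19.32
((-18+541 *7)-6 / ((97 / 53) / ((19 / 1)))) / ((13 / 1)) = 359551 / 1261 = 285.13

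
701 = 701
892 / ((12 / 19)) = 4237 / 3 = 1412.33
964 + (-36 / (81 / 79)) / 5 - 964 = -316 / 45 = -7.02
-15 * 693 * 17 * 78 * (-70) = 964863900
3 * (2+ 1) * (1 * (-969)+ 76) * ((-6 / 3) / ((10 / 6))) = 9644.40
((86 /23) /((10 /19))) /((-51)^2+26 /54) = 22059 /8077600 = 0.00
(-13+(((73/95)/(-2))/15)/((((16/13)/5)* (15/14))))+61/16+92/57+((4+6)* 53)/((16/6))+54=2095429/8550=245.08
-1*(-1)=1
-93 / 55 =-1.69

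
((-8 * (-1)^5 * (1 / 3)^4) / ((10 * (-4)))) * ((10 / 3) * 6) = -4 / 81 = -0.05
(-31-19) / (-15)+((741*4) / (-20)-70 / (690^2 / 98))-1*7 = -3615529 / 23805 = -151.88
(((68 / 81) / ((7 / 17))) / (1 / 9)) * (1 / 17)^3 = 4 / 1071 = 0.00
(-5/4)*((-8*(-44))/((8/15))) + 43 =-782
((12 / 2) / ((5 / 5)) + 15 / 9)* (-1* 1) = -23 / 3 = -7.67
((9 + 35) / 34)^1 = 22 / 17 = 1.29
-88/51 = -1.73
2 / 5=0.40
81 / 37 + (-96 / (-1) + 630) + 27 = 27942 / 37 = 755.19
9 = 9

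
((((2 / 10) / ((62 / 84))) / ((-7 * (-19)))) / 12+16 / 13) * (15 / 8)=282759 / 122512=2.31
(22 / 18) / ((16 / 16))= 11 / 9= 1.22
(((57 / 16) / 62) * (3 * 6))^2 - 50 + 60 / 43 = -502857173 / 10578688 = -47.53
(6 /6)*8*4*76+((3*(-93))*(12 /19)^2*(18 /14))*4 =4699328 /2527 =1859.65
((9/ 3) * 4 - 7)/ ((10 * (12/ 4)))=1/ 6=0.17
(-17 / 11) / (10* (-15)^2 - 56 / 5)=-85 / 123134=-0.00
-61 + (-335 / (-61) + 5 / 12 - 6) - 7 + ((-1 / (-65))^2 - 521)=-1821882643 / 3092700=-589.09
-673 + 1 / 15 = -10094 / 15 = -672.93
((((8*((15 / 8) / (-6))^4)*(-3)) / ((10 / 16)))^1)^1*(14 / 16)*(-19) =49875 / 8192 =6.09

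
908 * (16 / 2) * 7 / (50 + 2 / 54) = 196128 / 193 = 1016.21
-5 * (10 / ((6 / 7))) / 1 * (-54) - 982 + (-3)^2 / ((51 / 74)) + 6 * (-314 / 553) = 20472106 / 9401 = 2177.65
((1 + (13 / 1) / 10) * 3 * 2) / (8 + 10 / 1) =23 / 30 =0.77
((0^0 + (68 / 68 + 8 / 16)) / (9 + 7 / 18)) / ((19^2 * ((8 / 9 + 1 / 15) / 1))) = 2025 / 2623387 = 0.00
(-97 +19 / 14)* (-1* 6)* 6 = 24102 / 7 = 3443.14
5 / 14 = 0.36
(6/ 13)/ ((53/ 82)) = 492/ 689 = 0.71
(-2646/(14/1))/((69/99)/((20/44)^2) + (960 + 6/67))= -949725/4841401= -0.20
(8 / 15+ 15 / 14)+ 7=1807 / 210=8.60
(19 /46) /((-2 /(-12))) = 57 /23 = 2.48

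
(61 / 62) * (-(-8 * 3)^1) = 732 / 31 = 23.61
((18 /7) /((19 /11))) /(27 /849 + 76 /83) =1.57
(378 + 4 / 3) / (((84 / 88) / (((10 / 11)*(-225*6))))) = -3414000 / 7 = -487714.29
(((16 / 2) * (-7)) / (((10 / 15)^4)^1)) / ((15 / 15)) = -567 / 2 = -283.50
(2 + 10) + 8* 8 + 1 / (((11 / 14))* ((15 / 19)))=12806 / 165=77.61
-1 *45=-45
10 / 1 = 10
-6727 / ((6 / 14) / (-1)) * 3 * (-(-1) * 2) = 94178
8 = 8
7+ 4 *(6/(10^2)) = 181/25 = 7.24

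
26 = 26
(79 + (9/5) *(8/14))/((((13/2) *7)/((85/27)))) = 95234/17199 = 5.54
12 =12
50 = 50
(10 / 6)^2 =25 / 9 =2.78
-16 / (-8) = 2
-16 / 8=-2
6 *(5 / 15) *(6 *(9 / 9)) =12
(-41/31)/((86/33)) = -1353/2666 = -0.51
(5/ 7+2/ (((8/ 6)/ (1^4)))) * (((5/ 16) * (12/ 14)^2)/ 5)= 279/ 2744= 0.10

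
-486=-486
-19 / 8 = -2.38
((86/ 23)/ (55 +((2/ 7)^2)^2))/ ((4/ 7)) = 722701/ 6075266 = 0.12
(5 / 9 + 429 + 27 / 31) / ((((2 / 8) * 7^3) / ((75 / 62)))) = 6004450 / 988869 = 6.07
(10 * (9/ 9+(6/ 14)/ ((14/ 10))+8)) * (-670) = -3055200/ 49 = -62351.02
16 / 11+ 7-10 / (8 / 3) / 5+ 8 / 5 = 2047 / 220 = 9.30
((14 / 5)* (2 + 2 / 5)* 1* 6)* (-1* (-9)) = 9072 / 25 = 362.88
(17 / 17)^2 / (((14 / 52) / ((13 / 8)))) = 169 / 28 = 6.04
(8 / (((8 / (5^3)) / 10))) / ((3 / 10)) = 12500 / 3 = 4166.67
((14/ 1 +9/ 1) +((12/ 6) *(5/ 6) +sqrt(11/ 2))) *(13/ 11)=13 *sqrt(22)/ 22 +962/ 33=31.92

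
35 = 35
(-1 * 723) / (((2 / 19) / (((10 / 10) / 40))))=-13737 / 80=-171.71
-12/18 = -2/3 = -0.67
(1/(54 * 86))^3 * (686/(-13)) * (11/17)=-3773/11067229379232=-0.00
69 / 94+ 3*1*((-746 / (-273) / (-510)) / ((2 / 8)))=1460897 / 2181270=0.67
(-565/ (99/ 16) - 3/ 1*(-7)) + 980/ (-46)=-208613/ 2277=-91.62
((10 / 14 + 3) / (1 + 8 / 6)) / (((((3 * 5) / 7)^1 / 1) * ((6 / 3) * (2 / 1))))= 13 / 70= 0.19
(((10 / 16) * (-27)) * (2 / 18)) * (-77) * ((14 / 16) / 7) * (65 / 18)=25025 / 384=65.17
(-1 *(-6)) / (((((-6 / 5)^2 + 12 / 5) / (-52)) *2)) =-325 / 8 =-40.62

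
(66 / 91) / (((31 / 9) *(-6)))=-99 / 2821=-0.04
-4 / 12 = -1 / 3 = -0.33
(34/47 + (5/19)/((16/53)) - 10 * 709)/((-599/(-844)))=-21369896219/2139628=-9987.67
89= 89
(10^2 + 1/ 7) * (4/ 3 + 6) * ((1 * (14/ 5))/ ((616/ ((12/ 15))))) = 1402/ 525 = 2.67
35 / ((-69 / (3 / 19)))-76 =-33247 / 437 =-76.08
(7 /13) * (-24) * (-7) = 1176 /13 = 90.46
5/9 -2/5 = 7/45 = 0.16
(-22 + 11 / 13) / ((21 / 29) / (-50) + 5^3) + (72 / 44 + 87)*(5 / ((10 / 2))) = 88.47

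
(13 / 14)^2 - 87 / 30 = -1997 / 980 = -2.04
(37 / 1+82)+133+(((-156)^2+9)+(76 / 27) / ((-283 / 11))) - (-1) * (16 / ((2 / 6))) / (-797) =149791671509 / 6089877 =24596.83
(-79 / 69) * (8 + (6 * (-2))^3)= 135880 / 69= 1969.28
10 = 10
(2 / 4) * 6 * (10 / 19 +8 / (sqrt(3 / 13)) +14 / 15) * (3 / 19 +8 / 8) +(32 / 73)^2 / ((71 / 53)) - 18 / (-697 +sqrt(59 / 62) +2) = 2 * sqrt(3658) / 3327499 +11907089697626572 / 2272475495424505 +176 * sqrt(39) / 19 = 63.09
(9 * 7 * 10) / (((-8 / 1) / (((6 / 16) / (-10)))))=189 / 64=2.95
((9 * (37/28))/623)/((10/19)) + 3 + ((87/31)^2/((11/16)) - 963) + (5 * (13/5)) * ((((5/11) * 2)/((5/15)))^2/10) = -19043445322353/20284057640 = -938.84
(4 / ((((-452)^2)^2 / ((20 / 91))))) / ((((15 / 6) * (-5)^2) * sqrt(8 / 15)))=sqrt(30) / 11869847880800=0.00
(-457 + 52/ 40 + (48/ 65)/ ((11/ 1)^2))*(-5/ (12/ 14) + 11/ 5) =52087939/ 31460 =1655.69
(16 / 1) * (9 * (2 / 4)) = 72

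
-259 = -259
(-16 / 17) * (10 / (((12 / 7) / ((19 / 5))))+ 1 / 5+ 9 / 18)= -5488 / 255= -21.52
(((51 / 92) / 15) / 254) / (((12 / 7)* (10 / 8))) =119 / 1752600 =0.00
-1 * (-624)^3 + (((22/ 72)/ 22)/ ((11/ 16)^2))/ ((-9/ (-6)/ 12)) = 264595009792/ 1089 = 242970624.24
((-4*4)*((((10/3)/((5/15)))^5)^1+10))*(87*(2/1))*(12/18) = -185618560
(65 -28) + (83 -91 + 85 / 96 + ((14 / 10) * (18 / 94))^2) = 158821549 / 5301600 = 29.96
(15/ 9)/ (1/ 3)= 5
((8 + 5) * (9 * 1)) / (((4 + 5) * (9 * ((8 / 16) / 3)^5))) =11232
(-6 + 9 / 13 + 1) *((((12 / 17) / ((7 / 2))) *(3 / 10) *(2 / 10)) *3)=-864 / 5525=-0.16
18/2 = 9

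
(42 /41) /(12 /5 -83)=-210 /16523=-0.01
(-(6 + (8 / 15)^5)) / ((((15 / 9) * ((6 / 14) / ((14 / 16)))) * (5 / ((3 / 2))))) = -112430941 / 50625000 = -2.22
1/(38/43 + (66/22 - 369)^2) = 43/5760146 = 0.00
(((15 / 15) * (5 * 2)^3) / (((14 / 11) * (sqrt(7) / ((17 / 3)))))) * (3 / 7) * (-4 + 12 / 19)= -5984000 * sqrt(7) / 6517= -2429.37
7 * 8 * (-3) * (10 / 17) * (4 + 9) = -21840 / 17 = -1284.71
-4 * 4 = -16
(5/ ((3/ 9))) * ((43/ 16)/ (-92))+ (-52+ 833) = 1148987/ 1472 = 780.56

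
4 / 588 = 1 / 147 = 0.01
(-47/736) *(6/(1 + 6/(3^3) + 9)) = -1269/33856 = -0.04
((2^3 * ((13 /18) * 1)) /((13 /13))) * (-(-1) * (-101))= -5252 /9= -583.56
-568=-568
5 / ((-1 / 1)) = -5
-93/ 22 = -4.23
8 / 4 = 2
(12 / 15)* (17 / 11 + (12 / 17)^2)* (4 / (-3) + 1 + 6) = 25988 / 2805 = 9.26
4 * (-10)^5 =-400000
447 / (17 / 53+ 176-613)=-23691 / 23144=-1.02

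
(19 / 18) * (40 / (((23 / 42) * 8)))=9.64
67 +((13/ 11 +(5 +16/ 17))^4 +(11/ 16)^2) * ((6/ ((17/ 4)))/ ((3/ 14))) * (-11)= -5639994317920335/ 30237274672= -186524.56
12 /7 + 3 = 33 /7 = 4.71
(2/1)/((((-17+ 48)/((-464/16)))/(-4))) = 232/31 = 7.48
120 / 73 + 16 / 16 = 2.64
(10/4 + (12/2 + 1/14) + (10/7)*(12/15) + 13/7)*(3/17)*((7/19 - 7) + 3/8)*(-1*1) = 231093/18088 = 12.78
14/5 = 2.80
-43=-43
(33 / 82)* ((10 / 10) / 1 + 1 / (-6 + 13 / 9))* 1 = 528 / 1681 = 0.31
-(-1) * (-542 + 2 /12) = -3251 /6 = -541.83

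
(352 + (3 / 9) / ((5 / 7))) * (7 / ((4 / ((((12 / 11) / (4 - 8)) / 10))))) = -37009 / 2200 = -16.82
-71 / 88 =-0.81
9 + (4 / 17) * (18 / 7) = 1143 / 119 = 9.61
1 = 1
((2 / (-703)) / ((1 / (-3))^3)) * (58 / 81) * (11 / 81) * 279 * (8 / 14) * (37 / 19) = 158224 / 68229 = 2.32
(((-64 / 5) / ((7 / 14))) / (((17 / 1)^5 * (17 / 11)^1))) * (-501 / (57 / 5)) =235136 / 458613811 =0.00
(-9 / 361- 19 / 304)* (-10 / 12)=2525 / 34656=0.07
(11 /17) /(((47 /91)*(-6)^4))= 1001 /1035504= 0.00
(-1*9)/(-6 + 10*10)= -9/94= -0.10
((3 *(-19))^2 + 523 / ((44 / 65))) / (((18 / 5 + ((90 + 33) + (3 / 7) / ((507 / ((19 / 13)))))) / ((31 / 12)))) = 421806061495 / 5140081056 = 82.06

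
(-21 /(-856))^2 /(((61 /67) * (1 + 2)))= 9849 /44696896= 0.00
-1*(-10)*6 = 60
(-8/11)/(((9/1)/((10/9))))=-80/891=-0.09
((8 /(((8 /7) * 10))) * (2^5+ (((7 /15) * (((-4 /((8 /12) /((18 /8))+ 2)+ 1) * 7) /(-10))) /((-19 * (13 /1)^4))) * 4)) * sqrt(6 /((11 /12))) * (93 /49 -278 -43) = -631285164382056 * sqrt(22) /161915879125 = -18287.21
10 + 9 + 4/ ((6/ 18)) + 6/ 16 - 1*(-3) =275/ 8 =34.38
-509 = -509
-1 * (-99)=99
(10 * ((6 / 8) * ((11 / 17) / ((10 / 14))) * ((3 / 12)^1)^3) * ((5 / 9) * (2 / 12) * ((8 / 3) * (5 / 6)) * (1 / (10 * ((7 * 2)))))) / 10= 11 / 705024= 0.00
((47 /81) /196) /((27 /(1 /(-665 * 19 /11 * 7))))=-517 /37912126140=-0.00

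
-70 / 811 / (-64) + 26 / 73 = 0.36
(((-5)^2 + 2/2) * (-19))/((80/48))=-1482/5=-296.40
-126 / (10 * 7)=-9 / 5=-1.80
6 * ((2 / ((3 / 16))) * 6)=384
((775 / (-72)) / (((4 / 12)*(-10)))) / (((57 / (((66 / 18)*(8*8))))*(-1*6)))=-3410 / 1539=-2.22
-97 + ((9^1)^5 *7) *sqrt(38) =-97 + 413343 *sqrt(38) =2547920.38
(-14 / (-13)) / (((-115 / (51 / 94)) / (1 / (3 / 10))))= -238 / 14053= -0.02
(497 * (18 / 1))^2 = 80030916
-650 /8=-325 /4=-81.25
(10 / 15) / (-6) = -1 / 9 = -0.11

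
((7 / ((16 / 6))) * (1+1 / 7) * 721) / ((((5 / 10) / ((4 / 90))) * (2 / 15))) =1442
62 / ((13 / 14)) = 868 / 13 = 66.77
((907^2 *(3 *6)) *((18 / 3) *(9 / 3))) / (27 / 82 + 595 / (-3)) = -65568415896 / 48709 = -1346125.27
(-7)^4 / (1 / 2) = 4802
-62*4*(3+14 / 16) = -961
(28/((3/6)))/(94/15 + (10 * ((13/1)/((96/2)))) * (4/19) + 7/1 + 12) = 10640/4909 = 2.17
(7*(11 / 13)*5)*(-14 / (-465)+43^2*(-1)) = -66202367 / 1209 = -54757.95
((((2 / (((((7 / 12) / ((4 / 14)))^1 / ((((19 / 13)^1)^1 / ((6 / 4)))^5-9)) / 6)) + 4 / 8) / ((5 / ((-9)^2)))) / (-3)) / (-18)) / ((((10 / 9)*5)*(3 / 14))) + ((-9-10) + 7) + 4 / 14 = -92075906233 / 3898576500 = -23.62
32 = 32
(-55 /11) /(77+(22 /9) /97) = -4365 /67243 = -0.06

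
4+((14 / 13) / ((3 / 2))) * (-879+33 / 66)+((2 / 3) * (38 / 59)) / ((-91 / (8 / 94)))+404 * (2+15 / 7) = 792606286 / 757029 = 1047.00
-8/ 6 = -4/ 3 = -1.33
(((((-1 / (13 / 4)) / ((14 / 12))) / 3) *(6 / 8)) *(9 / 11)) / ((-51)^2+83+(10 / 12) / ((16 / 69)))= -1728 / 86089003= -0.00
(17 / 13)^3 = 4913 / 2197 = 2.24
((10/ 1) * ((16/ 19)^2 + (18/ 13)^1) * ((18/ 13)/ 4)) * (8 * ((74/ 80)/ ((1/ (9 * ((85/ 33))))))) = 1243.30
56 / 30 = 1.87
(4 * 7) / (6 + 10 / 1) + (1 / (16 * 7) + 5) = 757 / 112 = 6.76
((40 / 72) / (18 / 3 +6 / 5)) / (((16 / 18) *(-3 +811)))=25 / 232704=0.00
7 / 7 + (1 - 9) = -7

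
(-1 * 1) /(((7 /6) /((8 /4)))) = -12 /7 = -1.71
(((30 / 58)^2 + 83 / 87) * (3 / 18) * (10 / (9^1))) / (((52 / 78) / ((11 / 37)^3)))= 10255355 / 1150177671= 0.01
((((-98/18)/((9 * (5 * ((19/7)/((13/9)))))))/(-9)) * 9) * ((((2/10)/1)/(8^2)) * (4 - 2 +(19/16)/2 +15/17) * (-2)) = -8431969/6027955200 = -0.00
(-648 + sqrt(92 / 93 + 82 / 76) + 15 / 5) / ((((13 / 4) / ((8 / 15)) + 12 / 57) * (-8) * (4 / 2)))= 24510 / 3833 - sqrt(25830006) / 356469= 6.38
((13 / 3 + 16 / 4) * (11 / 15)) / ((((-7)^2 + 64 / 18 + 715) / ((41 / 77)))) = 205 / 48356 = 0.00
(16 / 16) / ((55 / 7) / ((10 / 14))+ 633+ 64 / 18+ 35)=9 / 6143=0.00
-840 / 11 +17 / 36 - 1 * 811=-351209 / 396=-886.89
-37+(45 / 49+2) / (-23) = -41842 / 1127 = -37.13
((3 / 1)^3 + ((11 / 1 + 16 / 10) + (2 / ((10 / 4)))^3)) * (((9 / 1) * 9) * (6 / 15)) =812268 / 625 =1299.63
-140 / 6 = -70 / 3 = -23.33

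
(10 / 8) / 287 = 5 / 1148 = 0.00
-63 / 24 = -21 / 8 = -2.62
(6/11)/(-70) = -3/385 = -0.01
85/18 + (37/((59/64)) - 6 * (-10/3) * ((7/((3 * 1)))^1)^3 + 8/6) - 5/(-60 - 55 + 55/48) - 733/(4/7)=-6842303693/6964596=-982.44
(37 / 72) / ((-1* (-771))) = 37 / 55512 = 0.00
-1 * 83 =-83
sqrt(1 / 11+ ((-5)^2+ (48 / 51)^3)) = 2 *sqrt(65498807) / 3179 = 5.09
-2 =-2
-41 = -41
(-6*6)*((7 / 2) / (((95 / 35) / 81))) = -71442 / 19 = -3760.11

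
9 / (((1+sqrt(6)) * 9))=0.29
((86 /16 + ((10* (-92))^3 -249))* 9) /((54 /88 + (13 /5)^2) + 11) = -5139342407925 /13474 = -381426629.65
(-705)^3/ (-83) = 350402625/ 83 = 4221718.37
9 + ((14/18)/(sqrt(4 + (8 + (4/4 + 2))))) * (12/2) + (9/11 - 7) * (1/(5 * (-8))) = 10.36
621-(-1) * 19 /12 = 7471 /12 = 622.58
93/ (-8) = -93/ 8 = -11.62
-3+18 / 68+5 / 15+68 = 6691 / 102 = 65.60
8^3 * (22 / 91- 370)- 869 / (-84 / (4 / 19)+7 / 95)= -93270106049 / 492674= -189314.04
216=216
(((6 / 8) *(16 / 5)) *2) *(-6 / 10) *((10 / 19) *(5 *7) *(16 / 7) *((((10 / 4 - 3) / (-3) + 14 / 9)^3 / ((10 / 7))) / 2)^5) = -394380658296933636424686457 / 178036349601488486400000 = -2215.17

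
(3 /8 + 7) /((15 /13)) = 767 /120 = 6.39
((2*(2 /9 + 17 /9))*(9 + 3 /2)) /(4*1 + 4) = 5.54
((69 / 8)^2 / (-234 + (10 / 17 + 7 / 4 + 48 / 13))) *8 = -350727 / 134350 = -2.61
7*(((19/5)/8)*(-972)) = -32319/10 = -3231.90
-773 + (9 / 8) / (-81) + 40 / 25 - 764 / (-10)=-50041 / 72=-695.01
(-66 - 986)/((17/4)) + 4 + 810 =9630/17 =566.47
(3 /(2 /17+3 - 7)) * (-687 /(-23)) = -11679 /506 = -23.08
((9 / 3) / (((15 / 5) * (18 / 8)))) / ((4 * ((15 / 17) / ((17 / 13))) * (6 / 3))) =289 / 3510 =0.08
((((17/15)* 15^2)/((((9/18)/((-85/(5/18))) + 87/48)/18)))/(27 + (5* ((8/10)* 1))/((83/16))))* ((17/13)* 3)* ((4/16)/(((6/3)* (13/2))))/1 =2378167128/345370597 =6.89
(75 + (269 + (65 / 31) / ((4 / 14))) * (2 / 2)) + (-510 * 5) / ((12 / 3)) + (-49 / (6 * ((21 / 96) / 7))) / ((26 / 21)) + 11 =-486.24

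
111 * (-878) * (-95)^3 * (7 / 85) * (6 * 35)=24566067508500 / 17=1445062794617.65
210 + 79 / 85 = 17929 / 85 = 210.93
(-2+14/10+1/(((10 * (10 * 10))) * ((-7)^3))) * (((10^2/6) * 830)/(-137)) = 17081483/281946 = 60.58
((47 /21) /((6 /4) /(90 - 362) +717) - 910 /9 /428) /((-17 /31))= 4222470971 /9932885970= 0.43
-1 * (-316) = 316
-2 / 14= -1 / 7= -0.14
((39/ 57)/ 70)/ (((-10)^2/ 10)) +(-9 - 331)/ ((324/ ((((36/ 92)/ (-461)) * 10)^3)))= 15506532340951/ 15853966098819100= 0.00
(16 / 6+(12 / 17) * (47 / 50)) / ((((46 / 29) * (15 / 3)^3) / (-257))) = -15822719 / 3665625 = -4.32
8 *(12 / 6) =16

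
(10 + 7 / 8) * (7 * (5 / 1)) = 3045 / 8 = 380.62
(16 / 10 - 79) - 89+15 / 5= -817 / 5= -163.40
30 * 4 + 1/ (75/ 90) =606/ 5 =121.20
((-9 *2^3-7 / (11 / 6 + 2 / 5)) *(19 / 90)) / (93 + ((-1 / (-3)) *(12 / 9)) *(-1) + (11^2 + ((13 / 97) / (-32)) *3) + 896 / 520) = -1929753696 / 26189545379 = -0.07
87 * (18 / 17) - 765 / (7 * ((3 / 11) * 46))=456567 / 5474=83.41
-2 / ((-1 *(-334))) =-1 / 167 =-0.01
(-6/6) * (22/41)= -22/41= -0.54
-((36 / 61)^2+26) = -98042 / 3721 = -26.35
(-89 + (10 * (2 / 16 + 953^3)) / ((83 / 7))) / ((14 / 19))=4604582740893 / 4648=990658937.37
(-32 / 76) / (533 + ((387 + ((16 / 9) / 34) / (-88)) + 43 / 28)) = -376992 / 825101999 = -0.00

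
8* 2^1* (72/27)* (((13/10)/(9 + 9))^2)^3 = 4826809/797161500000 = 0.00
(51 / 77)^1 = 51 / 77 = 0.66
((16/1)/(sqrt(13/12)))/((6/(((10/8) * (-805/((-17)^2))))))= -8.92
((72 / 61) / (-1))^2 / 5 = 5184 / 18605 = 0.28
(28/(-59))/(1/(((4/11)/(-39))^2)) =-448/10858419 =-0.00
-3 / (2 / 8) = -12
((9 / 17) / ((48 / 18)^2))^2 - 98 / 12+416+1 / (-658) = 476498948027 / 1168355328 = 407.84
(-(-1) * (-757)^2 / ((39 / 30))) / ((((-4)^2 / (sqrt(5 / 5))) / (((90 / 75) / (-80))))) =-1719147 / 4160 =-413.26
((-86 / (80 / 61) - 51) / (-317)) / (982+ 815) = 4663 / 22785960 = 0.00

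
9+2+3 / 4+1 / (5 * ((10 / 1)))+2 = 1377 / 100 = 13.77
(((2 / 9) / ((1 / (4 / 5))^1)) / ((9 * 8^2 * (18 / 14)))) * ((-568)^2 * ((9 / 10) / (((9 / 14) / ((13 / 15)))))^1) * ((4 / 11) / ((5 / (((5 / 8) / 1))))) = 12844468 / 3007125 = 4.27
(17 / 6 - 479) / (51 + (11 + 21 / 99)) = -31427 / 4106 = -7.65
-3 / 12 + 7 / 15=13 / 60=0.22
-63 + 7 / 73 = -4592 / 73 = -62.90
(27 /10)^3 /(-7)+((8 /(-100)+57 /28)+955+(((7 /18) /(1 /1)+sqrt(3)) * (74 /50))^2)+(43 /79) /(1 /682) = 9583 * sqrt(3) /5625+298379949359 /223965000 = 1335.21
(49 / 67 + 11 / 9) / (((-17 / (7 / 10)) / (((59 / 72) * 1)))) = -243257 / 3690360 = -0.07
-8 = -8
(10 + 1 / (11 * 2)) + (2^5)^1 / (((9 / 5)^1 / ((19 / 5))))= 15365 / 198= 77.60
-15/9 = -5/3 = -1.67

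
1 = 1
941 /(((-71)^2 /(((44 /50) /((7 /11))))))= 227722 /882175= 0.26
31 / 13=2.38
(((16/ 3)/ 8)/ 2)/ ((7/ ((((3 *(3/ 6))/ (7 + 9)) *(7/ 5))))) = 1/ 160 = 0.01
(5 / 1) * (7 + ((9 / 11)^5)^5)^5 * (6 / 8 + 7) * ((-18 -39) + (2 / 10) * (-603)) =-116214233.56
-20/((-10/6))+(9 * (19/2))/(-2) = -123/4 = -30.75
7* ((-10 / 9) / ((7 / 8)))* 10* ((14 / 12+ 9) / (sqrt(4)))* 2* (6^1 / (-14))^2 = -24400 / 147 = -165.99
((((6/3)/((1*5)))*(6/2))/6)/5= 1/25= 0.04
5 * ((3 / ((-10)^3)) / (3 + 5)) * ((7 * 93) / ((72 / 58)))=-6293 / 6400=-0.98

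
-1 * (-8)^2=-64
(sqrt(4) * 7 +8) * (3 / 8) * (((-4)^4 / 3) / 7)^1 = 704 / 7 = 100.57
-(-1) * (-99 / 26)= -99 / 26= -3.81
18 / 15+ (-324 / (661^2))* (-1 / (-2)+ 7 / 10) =2619582 / 2184605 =1.20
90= 90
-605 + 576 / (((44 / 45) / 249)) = 1606865 / 11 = 146078.64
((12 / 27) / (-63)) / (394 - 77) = -4 / 179739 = -0.00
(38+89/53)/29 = 2103/1537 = 1.37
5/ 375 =1/ 75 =0.01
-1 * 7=-7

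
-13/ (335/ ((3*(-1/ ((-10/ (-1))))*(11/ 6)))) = 143/ 6700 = 0.02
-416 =-416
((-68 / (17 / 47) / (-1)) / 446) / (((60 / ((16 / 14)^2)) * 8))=188 / 163905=0.00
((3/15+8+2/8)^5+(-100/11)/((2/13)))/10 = 1514363410339/352000000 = 4302.17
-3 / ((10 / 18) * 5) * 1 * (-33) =891 / 25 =35.64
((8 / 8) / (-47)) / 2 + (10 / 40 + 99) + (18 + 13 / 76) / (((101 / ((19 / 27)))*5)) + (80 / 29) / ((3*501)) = 99.27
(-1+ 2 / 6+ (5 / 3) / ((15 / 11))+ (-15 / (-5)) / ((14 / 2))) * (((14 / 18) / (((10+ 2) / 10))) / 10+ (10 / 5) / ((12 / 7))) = 589 / 486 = 1.21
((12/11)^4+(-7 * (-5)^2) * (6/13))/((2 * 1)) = -7551741/190333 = -39.68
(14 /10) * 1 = 7 /5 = 1.40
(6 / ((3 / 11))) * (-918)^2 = 18539928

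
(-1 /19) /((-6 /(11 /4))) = 0.02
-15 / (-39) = 0.38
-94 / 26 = -47 / 13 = -3.62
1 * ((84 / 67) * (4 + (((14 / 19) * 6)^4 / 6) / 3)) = 276127824 / 8731507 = 31.62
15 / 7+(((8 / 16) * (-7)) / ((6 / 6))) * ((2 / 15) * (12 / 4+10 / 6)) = -11 / 315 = -0.03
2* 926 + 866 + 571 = 3289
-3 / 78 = -1 / 26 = -0.04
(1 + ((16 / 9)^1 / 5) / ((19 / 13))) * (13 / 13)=1063 / 855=1.24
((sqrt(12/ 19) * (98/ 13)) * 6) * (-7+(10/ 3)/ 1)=-4312 * sqrt(57)/ 247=-131.80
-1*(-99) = 99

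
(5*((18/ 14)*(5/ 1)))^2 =50625/ 49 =1033.16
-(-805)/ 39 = 805/ 39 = 20.64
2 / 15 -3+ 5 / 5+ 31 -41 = -178 / 15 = -11.87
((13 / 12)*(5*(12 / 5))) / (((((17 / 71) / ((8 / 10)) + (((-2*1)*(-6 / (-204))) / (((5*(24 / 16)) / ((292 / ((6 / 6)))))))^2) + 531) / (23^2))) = 9769095900 / 762185933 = 12.82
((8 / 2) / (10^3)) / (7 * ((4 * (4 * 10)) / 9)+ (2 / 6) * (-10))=9 / 272500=0.00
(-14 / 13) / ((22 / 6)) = -42 / 143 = -0.29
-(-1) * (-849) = -849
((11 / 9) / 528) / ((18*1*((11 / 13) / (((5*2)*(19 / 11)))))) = 1235 / 470448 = 0.00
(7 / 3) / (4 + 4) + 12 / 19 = 421 / 456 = 0.92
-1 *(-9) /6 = 3 /2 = 1.50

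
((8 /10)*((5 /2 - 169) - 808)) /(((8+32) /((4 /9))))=-1949 /225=-8.66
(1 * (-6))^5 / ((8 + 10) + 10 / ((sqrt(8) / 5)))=-279936 / 23 + 194400 * sqrt(2) / 23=-217.95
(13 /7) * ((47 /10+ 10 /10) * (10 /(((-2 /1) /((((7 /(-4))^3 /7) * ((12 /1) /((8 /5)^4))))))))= 9725625 /131072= 74.20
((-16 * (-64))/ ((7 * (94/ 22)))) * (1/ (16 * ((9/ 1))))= 704/ 2961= 0.24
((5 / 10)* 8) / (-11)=-4 / 11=-0.36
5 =5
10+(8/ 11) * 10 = 190/ 11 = 17.27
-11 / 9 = -1.22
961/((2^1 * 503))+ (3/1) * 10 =31141/1006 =30.96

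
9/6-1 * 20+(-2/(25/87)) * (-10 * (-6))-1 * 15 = -4511/10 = -451.10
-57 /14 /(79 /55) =-3135 /1106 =-2.83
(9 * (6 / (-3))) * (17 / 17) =-18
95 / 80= 1.19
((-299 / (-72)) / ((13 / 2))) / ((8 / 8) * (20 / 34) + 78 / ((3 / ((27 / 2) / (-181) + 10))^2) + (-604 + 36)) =12809551 / 5741740758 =0.00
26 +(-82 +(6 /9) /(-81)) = -56.01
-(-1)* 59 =59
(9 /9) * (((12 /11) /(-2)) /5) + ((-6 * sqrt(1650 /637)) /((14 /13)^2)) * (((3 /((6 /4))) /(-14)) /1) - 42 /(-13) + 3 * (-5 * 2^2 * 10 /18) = -64804 /2145 + 195 * sqrt(858) /4802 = -29.02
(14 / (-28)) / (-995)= 1 / 1990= 0.00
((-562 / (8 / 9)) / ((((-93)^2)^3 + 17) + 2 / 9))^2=518063121 / 542500801562146034691686656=0.00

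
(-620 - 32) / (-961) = 652 / 961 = 0.68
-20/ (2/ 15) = -150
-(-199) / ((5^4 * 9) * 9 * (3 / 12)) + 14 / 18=40171 / 50625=0.79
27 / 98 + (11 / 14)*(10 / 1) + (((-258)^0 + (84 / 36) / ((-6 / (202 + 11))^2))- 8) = 1729729 / 588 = 2941.72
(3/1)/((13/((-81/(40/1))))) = -243/520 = -0.47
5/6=0.83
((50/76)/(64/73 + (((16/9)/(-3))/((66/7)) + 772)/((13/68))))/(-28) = -21138975/3633518137984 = -0.00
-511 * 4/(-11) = 2044/11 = 185.82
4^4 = 256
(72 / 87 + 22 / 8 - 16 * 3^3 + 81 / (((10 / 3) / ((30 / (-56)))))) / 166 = -716899 / 269584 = -2.66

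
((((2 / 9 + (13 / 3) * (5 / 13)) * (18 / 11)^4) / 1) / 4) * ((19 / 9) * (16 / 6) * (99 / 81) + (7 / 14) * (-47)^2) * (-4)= -220373448 / 14641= -15051.80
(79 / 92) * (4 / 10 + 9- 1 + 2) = 1027 / 115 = 8.93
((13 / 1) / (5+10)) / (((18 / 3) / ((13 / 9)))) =0.21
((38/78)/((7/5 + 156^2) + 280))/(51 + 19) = 0.00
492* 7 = 3444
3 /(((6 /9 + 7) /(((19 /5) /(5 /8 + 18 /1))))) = 1368 /17135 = 0.08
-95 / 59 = -1.61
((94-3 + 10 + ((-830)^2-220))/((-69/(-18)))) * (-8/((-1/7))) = 10062192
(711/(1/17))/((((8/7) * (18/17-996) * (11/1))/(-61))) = 29246511/496144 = 58.95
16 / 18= 8 / 9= 0.89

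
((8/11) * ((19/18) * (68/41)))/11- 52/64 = -497749/714384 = -0.70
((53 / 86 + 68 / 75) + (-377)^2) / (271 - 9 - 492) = -916741873 / 1483500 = -617.96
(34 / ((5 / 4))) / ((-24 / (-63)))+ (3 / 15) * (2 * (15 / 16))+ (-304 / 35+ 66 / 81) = 96623 / 1512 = 63.90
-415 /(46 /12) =-108.26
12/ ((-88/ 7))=-21/ 22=-0.95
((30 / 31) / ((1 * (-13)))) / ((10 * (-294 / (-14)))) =-1 / 2821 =-0.00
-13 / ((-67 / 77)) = 1001 / 67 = 14.94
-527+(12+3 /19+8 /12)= -29308 /57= -514.18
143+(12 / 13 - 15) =1676 / 13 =128.92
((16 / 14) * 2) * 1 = 16 / 7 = 2.29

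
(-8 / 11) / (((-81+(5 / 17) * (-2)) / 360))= 3.21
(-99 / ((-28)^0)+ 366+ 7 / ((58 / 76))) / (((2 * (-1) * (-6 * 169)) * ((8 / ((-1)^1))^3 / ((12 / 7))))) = -8009 / 17565184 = -0.00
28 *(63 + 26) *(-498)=-1241016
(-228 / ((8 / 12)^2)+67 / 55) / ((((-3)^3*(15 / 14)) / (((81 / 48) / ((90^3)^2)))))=0.00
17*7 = 119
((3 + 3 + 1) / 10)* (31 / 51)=217 / 510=0.43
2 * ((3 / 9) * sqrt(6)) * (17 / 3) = 9.25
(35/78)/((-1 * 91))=-5/1014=-0.00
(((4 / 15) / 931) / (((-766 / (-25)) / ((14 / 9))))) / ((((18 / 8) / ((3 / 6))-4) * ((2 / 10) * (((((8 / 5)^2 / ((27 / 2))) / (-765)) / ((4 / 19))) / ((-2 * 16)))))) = 3825000 / 967841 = 3.95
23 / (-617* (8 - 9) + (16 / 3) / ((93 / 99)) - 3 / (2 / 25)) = 1426 / 36281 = 0.04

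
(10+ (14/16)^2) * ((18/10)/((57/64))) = 2067/95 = 21.76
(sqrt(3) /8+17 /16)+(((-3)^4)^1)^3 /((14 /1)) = sqrt(3) /8+4251647 /112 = 37961.35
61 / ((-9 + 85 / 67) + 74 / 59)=-241133 / 25604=-9.42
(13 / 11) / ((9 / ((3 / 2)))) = 13 / 66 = 0.20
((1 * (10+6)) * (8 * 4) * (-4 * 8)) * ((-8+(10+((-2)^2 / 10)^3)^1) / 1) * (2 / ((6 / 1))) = -1409024 / 125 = -11272.19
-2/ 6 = -1/ 3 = -0.33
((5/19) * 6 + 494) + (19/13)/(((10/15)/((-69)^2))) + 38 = 5419751/494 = 10971.16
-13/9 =-1.44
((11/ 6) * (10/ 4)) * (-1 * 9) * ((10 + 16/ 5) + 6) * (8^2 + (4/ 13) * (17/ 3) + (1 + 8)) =-769560/ 13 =-59196.92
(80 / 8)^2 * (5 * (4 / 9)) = 2000 / 9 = 222.22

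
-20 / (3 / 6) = -40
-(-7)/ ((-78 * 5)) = -7/ 390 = -0.02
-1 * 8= -8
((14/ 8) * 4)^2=49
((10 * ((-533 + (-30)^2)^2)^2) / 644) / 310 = 18141126721 / 19964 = 908691.98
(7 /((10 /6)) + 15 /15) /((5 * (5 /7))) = 182 /125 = 1.46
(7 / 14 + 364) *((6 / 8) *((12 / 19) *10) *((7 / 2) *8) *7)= 6429780 / 19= 338409.47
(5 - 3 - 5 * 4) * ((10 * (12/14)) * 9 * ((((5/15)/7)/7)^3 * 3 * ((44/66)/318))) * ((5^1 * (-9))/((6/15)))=13500/43647779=0.00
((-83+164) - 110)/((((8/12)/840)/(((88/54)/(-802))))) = 89320/1203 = 74.25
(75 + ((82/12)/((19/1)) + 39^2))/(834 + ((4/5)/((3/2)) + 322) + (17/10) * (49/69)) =20928275/15177979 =1.38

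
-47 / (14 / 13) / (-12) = 611 / 168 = 3.64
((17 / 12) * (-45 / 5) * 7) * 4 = -357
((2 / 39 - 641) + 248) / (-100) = 613 / 156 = 3.93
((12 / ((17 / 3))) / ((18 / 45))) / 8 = 45 / 68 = 0.66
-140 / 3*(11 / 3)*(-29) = 44660 / 9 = 4962.22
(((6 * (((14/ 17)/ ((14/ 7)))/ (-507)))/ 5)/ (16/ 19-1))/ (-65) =-266/ 2801175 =-0.00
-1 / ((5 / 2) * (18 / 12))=-4 / 15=-0.27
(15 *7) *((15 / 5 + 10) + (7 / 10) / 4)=11067 / 8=1383.38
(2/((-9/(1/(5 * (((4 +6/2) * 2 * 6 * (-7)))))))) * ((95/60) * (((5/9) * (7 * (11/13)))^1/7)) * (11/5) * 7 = 2299/2653560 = 0.00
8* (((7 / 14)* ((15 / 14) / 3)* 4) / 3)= 40 / 21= 1.90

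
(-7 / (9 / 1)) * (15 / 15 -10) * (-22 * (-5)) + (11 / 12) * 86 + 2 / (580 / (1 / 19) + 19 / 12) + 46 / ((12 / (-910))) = -698195213 / 264518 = -2639.50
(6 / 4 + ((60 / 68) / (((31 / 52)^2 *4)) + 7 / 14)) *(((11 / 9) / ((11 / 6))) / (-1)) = -85628 / 49011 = -1.75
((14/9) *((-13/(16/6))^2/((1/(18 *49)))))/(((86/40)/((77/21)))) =9564555/172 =55607.88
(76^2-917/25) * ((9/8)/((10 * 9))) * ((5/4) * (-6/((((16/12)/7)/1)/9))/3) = -27118287/3200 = -8474.46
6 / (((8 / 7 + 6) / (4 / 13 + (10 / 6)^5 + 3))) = 357518 / 26325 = 13.58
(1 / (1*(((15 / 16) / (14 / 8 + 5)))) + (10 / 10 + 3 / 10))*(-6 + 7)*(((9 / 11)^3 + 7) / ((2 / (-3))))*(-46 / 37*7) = 41243853 / 49247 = 837.49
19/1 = 19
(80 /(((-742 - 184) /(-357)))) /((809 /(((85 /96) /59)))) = 50575 /88397812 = 0.00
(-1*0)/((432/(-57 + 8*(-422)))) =0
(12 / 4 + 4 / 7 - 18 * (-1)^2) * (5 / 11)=-505 / 77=-6.56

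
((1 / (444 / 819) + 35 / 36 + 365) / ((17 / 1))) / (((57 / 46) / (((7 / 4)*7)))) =138038341 / 645354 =213.90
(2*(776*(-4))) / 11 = -6208 / 11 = -564.36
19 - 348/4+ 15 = -53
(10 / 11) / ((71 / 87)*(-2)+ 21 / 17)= -14790 / 6457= -2.29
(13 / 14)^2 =169 / 196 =0.86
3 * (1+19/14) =99/14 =7.07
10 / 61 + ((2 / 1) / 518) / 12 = 31141 / 189588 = 0.16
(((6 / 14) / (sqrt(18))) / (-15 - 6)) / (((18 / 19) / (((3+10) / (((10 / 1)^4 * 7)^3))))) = -247 * sqrt(2) / 1815156000000000000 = -0.00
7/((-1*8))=-7/8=-0.88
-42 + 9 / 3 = -39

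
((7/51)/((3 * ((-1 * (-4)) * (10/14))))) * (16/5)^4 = 802816/478125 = 1.68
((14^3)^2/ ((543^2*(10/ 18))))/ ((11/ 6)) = 45177216/ 1801855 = 25.07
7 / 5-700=-3493 / 5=-698.60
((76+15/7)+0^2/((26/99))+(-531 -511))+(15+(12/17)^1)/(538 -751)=-8144252/8449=-963.93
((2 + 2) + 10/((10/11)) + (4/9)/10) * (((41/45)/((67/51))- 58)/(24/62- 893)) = 1208704291/1251420975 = 0.97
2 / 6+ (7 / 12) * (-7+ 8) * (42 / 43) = 233 / 258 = 0.90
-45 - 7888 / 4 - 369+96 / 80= -11924 / 5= -2384.80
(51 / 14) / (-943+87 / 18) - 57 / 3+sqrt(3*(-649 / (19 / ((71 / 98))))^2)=-748810 / 39403+46079*sqrt(3) / 1862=23.86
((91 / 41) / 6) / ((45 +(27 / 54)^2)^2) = 728 / 4029603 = 0.00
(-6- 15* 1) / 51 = -7 / 17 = -0.41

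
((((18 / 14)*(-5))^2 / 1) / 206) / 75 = 27 / 10094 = 0.00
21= 21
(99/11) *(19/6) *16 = 456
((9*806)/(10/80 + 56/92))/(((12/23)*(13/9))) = 65596/5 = 13119.20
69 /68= 1.01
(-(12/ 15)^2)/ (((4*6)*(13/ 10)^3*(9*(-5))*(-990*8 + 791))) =-0.00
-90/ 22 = -45/ 11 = -4.09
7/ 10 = 0.70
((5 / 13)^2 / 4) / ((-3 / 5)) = -125 / 2028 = -0.06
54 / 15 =18 / 5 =3.60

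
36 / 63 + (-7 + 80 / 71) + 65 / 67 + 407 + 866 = 42245387 / 33299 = 1268.67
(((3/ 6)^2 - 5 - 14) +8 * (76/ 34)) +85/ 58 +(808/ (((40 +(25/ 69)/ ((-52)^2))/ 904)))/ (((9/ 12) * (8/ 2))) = 89590896087203/ 14717164180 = 6087.51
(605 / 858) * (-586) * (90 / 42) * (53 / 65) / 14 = -854095 / 16562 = -51.57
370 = 370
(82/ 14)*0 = 0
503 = 503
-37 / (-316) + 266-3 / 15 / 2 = 420307 / 1580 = 266.02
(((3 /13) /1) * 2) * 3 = 18 /13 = 1.38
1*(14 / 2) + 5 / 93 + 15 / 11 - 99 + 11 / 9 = -89.36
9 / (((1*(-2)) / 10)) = -45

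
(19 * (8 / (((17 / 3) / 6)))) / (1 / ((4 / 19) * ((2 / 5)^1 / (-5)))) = -2.71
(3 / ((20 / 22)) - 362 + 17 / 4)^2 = 125634.80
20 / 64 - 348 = -5563 / 16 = -347.69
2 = 2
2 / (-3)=-2 / 3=-0.67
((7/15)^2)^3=117649/11390625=0.01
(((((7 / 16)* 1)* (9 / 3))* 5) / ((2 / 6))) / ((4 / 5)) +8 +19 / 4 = 37.36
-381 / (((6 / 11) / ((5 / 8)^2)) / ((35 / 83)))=-1222375 / 10624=-115.06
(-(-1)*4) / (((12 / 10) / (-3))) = -10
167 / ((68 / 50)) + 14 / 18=37813 / 306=123.57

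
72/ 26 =2.77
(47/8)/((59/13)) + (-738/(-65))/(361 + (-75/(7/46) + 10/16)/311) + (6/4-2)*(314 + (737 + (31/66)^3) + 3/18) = -2412351708794411107/4601010887169840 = -524.31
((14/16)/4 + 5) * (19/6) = 3173/192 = 16.53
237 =237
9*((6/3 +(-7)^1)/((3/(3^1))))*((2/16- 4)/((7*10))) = 279/112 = 2.49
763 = 763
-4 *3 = -12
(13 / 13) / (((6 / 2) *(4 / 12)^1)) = 1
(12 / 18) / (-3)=-2 / 9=-0.22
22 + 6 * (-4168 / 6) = -4146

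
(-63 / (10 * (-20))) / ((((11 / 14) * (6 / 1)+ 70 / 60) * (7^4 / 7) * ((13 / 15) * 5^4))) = 0.00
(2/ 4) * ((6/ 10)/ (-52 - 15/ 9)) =-9/ 1610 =-0.01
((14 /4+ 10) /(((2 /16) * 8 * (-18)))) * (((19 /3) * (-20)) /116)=95 /116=0.82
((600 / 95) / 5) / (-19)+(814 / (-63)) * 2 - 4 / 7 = -602216 / 22743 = -26.48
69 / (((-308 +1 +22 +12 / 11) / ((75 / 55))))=-115 / 347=-0.33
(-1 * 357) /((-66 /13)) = 1547 /22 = 70.32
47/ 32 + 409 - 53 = 11439/ 32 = 357.47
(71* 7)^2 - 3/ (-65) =16055588/ 65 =247009.05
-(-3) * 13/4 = 39/4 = 9.75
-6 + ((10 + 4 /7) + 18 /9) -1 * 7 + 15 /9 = 26 /21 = 1.24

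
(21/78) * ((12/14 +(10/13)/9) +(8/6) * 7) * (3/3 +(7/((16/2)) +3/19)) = 54178/9633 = 5.62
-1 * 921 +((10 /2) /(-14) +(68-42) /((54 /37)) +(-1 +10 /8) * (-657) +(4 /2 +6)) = -801203 /756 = -1059.79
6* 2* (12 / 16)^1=9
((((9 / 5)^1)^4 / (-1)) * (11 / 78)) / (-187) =0.01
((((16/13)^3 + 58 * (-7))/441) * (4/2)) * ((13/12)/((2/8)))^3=-197308/1323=-149.14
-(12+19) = -31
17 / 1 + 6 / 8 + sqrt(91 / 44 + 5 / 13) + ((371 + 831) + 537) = sqrt(200629) / 286 + 7027 / 4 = 1758.32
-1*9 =-9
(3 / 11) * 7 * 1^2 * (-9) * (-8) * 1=1512 / 11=137.45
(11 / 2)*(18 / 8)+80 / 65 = 1415 / 104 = 13.61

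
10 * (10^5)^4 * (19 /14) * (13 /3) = 123500000000000000000000 /21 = 5880952380952380952380.95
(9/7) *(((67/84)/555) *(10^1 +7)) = 1139/36260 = 0.03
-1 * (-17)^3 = 4913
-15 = -15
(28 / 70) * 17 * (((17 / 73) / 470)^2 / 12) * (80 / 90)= 4913 / 39729693375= 0.00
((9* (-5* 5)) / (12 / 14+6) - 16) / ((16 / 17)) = -13277 / 256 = -51.86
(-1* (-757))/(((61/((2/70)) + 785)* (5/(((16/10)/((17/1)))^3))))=48448/1120778125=0.00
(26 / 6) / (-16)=-13 / 48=-0.27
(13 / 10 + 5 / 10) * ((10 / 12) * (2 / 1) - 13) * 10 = -204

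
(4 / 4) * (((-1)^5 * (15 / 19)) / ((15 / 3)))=-3 / 19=-0.16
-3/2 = -1.50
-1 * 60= -60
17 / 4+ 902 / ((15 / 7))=425.18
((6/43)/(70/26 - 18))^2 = 6084/73222249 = 0.00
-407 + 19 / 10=-4051 / 10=-405.10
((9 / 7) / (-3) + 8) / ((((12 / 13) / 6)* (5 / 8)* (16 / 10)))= 689 / 14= 49.21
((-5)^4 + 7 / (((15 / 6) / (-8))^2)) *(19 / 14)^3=119463203 / 68600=1741.45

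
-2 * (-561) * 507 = 568854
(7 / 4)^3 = 343 / 64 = 5.36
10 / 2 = 5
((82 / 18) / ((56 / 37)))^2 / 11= 2301289 / 2794176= 0.82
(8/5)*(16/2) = 64/5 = 12.80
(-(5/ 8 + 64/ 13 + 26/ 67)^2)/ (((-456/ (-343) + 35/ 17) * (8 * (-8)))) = 9976244891039/ 61392774090752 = 0.16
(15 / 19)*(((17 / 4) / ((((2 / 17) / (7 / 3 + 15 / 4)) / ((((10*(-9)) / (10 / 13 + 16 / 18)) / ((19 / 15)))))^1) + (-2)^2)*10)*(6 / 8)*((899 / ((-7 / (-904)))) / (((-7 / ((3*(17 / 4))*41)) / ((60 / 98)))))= 397988494071921979875 / 1345213072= 295855357307.98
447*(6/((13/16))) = 42912/13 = 3300.92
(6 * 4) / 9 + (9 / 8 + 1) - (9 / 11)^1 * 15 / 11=3.68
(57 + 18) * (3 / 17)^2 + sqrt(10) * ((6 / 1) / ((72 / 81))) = 23.68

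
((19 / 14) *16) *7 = 152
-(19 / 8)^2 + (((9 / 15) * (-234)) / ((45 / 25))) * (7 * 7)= -244969 / 64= -3827.64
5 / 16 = 0.31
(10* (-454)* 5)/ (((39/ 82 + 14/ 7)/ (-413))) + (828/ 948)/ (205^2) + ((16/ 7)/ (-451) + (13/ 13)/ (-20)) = 112299350589605873/ 29654016700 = 3786986.15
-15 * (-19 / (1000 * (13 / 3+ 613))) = 171 / 370400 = 0.00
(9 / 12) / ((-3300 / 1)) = -1 / 4400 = -0.00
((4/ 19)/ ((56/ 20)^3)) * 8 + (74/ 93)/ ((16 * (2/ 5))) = 1949645/ 9697296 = 0.20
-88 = -88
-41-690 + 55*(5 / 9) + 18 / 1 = -6142 / 9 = -682.44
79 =79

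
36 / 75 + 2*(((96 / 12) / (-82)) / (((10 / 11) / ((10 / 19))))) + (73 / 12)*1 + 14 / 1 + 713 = 171407351 / 233700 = 733.45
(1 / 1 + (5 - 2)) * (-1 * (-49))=196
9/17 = 0.53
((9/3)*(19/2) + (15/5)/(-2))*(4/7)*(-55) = -5940/7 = -848.57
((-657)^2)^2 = 186320859201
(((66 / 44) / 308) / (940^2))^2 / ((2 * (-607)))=-9 / 359659491122032640000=-0.00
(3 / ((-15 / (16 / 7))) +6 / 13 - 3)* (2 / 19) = -2726 / 8645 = -0.32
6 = 6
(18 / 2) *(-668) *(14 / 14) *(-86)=517032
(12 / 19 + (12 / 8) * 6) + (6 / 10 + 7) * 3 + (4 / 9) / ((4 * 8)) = 221927 / 6840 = 32.45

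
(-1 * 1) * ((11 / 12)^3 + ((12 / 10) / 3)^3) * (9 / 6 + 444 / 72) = -4144577 / 648000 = -6.40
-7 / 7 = -1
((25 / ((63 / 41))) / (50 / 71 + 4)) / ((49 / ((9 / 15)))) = 14555 / 343686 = 0.04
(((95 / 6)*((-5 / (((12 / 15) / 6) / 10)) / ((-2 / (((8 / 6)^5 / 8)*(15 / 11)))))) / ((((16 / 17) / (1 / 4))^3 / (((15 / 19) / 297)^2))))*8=383828125 / 169903236096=0.00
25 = 25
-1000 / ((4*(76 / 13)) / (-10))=8125 / 19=427.63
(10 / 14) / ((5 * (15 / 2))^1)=2 / 105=0.02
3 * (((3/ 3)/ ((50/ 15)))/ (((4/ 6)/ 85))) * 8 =918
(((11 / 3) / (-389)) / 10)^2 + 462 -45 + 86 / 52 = 741208089823 / 1770455700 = 418.65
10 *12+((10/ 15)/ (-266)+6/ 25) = 1199369/ 9975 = 120.24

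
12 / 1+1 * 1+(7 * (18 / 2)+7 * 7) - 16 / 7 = 859 / 7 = 122.71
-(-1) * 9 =9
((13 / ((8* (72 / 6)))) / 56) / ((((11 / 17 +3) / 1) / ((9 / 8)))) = 663 / 888832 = 0.00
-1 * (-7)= 7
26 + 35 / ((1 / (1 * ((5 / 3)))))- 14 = 211 / 3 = 70.33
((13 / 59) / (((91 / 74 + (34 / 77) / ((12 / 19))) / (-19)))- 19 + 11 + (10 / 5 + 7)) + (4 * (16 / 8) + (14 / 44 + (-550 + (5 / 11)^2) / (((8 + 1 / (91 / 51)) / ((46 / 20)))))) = -12887873515871 / 91683278566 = -140.57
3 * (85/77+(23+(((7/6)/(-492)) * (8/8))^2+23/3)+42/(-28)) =20311594013/223667136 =90.81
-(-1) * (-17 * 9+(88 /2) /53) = -8065 /53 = -152.17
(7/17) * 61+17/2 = 1143/34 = 33.62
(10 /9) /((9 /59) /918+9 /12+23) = 40120 /857571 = 0.05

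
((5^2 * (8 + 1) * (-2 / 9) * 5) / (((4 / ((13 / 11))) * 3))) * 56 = -45500 / 33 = -1378.79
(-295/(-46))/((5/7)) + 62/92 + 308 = 7306/23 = 317.65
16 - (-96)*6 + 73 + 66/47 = 31321/47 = 666.40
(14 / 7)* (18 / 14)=18 / 7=2.57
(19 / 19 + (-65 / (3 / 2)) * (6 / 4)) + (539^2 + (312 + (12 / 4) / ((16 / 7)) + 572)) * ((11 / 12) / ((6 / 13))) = 222221305 / 384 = 578701.32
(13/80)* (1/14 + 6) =221/224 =0.99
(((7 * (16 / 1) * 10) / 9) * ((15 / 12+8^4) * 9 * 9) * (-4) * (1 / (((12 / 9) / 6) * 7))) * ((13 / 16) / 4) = -86288085 / 4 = -21572021.25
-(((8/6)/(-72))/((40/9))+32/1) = -7679/240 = -32.00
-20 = -20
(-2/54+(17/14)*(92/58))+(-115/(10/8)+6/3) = -482936/5481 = -88.11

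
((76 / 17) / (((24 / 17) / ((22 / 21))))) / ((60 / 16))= 0.88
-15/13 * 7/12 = -35/52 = -0.67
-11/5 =-2.20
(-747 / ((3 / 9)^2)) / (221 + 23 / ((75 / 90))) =-33615 / 1243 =-27.04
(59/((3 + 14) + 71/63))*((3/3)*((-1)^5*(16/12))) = -2478/571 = -4.34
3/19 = 0.16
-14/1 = -14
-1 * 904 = -904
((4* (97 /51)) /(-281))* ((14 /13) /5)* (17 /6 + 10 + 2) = -241724 /2794545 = -0.09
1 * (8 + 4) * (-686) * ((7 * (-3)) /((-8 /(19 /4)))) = -102642.75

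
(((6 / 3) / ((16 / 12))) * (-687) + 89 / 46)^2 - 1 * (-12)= 1057958.41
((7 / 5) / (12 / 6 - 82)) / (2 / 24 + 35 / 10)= -0.00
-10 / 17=-0.59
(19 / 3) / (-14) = -19 / 42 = -0.45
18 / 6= 3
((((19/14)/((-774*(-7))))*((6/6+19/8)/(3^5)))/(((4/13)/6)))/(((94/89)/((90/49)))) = 109915/931664832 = 0.00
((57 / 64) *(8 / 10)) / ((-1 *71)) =-57 / 5680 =-0.01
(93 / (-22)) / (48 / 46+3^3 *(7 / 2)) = -713 / 16115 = -0.04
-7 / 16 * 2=-7 / 8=-0.88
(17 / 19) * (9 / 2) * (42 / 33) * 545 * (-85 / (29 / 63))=-3125686725 / 6061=-515704.79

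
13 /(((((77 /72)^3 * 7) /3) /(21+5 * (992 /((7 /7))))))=72506783232 /3195731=22688.64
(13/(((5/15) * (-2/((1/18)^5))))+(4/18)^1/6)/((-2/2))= -46643/1259712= -0.04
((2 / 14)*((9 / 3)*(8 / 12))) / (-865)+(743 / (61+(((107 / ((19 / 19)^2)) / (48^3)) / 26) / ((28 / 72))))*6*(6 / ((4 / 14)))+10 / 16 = 1535.34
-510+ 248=-262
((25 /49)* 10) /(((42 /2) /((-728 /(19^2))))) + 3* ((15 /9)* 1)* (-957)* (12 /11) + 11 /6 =-5218.66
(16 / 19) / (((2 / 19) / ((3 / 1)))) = 24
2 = 2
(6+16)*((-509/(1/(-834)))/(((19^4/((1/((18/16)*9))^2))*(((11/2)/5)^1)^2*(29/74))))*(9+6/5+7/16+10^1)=2766058455680/90918836613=30.42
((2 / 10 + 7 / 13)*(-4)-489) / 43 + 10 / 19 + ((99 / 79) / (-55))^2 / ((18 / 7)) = -36172978207 / 3314283050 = -10.91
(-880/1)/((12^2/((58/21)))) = -3190/189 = -16.88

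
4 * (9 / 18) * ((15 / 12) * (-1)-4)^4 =194481 / 128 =1519.38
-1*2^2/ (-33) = 4/ 33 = 0.12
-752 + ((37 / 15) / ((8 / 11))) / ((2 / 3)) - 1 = -59833 / 80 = -747.91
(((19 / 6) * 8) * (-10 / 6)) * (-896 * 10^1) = 3404800 / 9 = 378311.11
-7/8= -0.88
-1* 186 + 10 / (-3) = -568 / 3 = -189.33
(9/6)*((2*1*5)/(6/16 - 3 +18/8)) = -40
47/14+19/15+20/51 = 5.02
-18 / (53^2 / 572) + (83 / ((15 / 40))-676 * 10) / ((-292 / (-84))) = -386461016 / 205057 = -1884.65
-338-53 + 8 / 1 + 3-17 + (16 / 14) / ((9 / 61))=-24523 / 63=-389.25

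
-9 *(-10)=90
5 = 5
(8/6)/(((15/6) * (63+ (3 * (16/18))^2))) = 24/3155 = 0.01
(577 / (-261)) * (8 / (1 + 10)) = -4616 / 2871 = -1.61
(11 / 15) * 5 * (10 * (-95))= -10450 / 3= -3483.33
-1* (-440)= 440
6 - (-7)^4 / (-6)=2437 / 6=406.17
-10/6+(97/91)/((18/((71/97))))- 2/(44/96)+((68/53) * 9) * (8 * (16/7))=195919595/954954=205.16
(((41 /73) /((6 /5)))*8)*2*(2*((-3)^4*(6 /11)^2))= 3188160 /8833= 360.94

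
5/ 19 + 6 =119/ 19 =6.26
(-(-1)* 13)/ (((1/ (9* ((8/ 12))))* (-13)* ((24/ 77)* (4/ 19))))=-91.44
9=9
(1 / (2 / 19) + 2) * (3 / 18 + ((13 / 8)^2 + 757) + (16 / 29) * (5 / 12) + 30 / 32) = 8751.21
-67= -67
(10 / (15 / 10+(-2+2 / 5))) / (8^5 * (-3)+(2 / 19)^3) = 171475 / 168566782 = 0.00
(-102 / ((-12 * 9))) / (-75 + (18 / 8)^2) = -136 / 10071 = -0.01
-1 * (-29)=29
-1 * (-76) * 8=608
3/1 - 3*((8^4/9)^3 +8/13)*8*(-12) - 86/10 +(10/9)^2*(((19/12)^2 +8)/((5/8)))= 1286428613614094/47385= 27148435446.11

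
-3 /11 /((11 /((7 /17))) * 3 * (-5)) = 0.00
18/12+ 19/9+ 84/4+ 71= 1721/18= 95.61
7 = 7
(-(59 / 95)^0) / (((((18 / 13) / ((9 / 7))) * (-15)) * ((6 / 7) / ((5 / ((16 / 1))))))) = 13 / 576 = 0.02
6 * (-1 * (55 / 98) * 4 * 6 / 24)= -165 / 49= -3.37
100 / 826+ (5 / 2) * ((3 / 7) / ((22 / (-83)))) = -71255 / 18172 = -3.92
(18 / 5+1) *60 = 276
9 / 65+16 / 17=1193 / 1105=1.08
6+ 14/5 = 44/5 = 8.80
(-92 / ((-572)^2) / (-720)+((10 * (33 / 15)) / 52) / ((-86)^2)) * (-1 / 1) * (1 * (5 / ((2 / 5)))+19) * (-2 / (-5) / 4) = -43901249 / 241985286400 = -0.00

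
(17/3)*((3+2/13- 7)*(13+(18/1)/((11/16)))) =-366350/429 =-853.96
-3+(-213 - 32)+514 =266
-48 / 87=-16 / 29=-0.55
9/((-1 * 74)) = -9/74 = -0.12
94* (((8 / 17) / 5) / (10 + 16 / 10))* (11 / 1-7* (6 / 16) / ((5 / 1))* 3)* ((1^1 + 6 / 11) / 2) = 611 / 110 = 5.55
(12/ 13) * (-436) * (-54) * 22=6215616/ 13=478124.31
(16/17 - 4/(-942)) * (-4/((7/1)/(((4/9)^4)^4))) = -130051609722880/103859928564956836209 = -0.00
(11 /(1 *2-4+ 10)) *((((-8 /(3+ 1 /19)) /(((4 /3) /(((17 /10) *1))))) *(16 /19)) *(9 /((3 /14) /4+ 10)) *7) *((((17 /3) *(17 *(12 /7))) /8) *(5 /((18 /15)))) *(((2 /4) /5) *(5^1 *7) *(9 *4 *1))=-262750.86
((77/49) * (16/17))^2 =30976/14161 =2.19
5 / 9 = 0.56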